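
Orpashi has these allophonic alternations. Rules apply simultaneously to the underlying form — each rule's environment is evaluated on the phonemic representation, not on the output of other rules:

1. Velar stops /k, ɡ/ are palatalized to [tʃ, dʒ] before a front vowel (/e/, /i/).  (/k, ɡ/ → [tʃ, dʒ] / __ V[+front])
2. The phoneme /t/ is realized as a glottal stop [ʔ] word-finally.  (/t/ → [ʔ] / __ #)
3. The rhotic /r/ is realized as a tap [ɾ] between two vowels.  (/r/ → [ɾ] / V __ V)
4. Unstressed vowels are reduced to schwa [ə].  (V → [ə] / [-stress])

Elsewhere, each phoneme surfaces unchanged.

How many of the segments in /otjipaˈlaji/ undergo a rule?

4

Segments that undergo a rule: /o/ → [ə] (rule 4); /i/ → [ə] (rule 4); /a/ → [ə] (rule 4); /i/ → [ə] (rule 4).
All other segments surface unchanged.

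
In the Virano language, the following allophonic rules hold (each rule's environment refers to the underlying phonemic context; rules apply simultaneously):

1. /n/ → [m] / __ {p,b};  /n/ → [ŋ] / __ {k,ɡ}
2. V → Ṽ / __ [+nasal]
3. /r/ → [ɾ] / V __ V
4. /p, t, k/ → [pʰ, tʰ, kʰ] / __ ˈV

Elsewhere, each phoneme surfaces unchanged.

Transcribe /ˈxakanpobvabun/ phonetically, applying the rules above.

[ˈxakãmpobvabũn]

/x/ stays [x].
/a/ — between /x/ and /k/; rule 2 does not apply here → [a].
/k/ — between /a/ and /a/; rule 4 does not apply here → [k].
/a/ — between /k/ and /n/, before a nasal consonant — surfaces as [ã] (rule 2).
/n/ (between /a/ and /p/) occurs before a labial or velar stop → [m] by rule 1.
/p/ (between /n/ and /o/): rule 4 targets it, but not immediately before a stressed vowel → unchanged [p].
/o/ (between /p/ and /b/) is in the target of rule 2 but the environment (before a nasal consonant) is not met → [o].
/b/ stays [b].
/v/ (between /b/ and /a/): no rule targets it → [v].
/a/ — between /v/ and /b/; rule 2 does not apply here → [a].
/b/ (between /a/ and /u/): no rule targets it → [b].
/u/ — between /b/ and /n/, before a nasal consonant — surfaces as [ũ] (rule 2).
/n/ — word-final; rule 1 does not apply here → [n].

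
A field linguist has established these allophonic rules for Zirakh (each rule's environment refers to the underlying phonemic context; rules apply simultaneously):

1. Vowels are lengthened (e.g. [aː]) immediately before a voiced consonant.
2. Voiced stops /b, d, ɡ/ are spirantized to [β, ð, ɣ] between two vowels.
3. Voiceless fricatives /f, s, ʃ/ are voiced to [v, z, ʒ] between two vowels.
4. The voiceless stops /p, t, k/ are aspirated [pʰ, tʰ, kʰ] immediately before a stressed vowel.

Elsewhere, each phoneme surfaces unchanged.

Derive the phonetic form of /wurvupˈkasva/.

[wuːrvupˈkʰasva]

/u/ (between /w/ and /r/) occurs before a voiced consonant → [uː] by rule 1.
/u/ (between /v/ and /p/): rule 1 targets it, but not before a voiced consonant → unchanged [u].
/p/ (between /u/ and /k/): rule 4 targets it, but not immediately before a stressed vowel → unchanged [p].
/k/ meets the environment for rule 4 (immediately before a stressed vowel) → [kʰ].
/a/ — between /k/ and /s/; rule 1 does not apply here → [a].
/s/ (between /a/ and /v/): rule 3 targets it, but not between two vowels → unchanged [s].
/a/ (word-final) is in the target of rule 1 but the environment (before a voiced consonant) is not met → [a].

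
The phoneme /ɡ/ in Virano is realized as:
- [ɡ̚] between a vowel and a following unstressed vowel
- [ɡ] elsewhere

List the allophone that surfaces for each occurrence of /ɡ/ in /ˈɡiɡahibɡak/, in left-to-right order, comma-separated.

Occurrence 1 (position 1): no conditioning environment matches → elsewhere allophone [ɡ].
Occurrence 2 (position 3): between a vowel and a following unstressed vowel → [ɡ̚].
Occurrence 3 (position 8): no conditioning environment matches → elsewhere allophone [ɡ].

[ɡ], [ɡ̚], [ɡ]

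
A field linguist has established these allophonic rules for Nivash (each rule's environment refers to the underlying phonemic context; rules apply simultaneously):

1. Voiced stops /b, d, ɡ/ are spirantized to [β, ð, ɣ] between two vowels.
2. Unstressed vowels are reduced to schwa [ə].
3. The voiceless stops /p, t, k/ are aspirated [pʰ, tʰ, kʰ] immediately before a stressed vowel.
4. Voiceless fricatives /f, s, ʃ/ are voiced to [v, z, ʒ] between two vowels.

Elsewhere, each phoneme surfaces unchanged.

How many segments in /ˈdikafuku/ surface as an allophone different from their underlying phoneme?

Segments that undergo a rule: /a/ → [ə] (rule 2); /f/ → [v] (rule 4); /u/ → [ə] (rule 2); /u/ → [ə] (rule 2).
All other segments surface unchanged.

4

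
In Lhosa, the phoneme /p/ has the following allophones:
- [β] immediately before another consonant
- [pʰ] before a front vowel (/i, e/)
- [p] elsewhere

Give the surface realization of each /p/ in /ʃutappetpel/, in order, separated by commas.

Occurrence 1 (position 5): immediately before another consonant → [β].
Occurrence 2 (position 6): before a front vowel (/i, e/) → [pʰ].
Occurrence 3 (position 9): before a front vowel (/i, e/) → [pʰ].

[β], [pʰ], [pʰ]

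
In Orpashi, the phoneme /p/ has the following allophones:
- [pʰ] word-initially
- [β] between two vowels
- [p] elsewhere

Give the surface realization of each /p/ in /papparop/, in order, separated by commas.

[pʰ], [p], [p], [p]

Occurrence 1 (position 1): word-initially → [pʰ].
Occurrence 2 (position 3): no conditioning environment matches → elsewhere allophone [p].
Occurrence 3 (position 4): no conditioning environment matches → elsewhere allophone [p].
Occurrence 4 (position 8): no conditioning environment matches → elsewhere allophone [p].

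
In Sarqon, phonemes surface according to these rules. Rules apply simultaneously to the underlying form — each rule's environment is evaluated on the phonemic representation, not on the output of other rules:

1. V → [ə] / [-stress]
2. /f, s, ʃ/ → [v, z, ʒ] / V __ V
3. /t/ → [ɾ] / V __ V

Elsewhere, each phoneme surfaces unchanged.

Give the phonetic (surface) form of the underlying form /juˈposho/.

/j/ (word-initial) is unaffected → [j].
Rule 1 applies to /u/ (between /j/ and /p/: in an unstressed syllable) → [ə].
/p/ (between /u/ and /o/): no rule targets it → [p].
/o/ (between /p/ and /s/): rule 1 targets it, but not in an unstressed syllable → unchanged [o].
/s/ (between /o/ and /h/) fails the environment for rule 2, so it stays [s].
/h/ (between /s/ and /o/) is unaffected → [h].
Rule 1 applies to /o/ (word-final: in an unstressed syllable) → [ə].

[jəˈposhə]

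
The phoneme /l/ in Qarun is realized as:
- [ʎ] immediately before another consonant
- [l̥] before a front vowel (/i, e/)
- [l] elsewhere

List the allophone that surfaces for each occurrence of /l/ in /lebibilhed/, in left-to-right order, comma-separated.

[l̥], [ʎ]

Occurrence 1 (position 1): before a front vowel (/i, e/) → [l̥].
Occurrence 2 (position 7): immediately before another consonant → [ʎ].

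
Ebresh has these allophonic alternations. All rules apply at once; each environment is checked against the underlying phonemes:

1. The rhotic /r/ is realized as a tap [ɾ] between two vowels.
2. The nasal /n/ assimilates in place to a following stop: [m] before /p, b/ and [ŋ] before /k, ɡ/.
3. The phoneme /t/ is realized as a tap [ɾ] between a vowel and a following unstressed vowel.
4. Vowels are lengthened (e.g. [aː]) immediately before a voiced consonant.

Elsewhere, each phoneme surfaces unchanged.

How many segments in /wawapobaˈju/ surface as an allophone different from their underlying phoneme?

Segments that undergo a rule: /a/ → [aː] (rule 4); /o/ → [oː] (rule 4); /a/ → [aː] (rule 4).
All other segments surface unchanged.

3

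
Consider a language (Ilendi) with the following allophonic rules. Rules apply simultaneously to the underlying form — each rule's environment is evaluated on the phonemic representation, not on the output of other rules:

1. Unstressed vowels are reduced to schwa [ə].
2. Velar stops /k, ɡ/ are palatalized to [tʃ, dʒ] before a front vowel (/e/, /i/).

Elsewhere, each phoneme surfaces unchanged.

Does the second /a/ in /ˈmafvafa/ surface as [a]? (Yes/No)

/a/ meets the environment for rule 1 (in an unstressed syllable) → [ə].
The actual realization is [ə], not [a].

No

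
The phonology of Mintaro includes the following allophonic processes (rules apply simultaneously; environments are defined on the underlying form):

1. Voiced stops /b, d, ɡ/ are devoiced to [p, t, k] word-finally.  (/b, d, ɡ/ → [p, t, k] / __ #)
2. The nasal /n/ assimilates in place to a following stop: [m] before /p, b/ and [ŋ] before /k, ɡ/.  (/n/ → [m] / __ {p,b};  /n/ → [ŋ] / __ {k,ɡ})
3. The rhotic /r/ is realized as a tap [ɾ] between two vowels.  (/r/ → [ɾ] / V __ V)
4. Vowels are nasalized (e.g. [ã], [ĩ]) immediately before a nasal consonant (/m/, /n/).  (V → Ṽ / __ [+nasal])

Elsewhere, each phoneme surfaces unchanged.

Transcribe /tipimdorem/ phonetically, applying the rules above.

/t/ (word-initial) is unaffected → [t].
/i/ — between /t/ and /p/; rule 4 does not apply here → [i].
/p/ stays [p].
/i/ (between /p/ and /m/) occurs before a nasal consonant → [ĩ] by rule 4.
/m/ (between /i/ and /d/) is unaffected → [m].
/d/ (between /m/ and /o/): rule 1 targets it, but not word-finally → unchanged [d].
/o/ (between /d/ and /r/) fails the environment for rule 4, so it stays [o].
/r/ (between /o/ and /e/) occurs between two vowels → [ɾ] by rule 3.
/e/ meets the environment for rule 4 (before a nasal consonant) → [ẽ].
/m/ stays [m].

[tipĩmdoɾẽm]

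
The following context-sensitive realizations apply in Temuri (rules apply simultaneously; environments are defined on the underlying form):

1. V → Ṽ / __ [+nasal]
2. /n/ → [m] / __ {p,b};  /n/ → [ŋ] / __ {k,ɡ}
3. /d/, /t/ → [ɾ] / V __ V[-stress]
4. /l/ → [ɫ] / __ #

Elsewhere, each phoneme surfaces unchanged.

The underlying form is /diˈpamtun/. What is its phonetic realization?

[diˈpãmtũn]

/d/ (word-initial) fails the environment for rule 3, so it stays [d].
/i/ (between /d/ and /p/) fails the environment for rule 1, so it stays [i].
/p/ stays [p].
/a/ — between /p/ and /m/, before a nasal consonant — surfaces as [ã] (rule 1).
/m/ stays [m].
/t/ (between /m/ and /u/) fails the environment for rule 3, so it stays [t].
/u/ — between /t/ and /n/, before a nasal consonant — surfaces as [ũ] (rule 1).
/n/ (word-final) fails the environment for rule 2, so it stays [n].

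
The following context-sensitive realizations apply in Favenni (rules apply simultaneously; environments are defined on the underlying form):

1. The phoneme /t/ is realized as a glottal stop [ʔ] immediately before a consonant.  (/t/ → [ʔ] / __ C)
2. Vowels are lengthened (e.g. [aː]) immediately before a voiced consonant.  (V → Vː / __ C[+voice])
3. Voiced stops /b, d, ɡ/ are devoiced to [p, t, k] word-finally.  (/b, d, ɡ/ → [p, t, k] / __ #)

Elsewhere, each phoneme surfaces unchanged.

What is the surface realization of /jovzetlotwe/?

[joːvzeʔloʔwe]

/j/ stays [j].
/o/ (between /j/ and /v/): before a voiced consonant, so rule 2 applies → [oː].
/v/ (between /o/ and /z/) is unaffected → [v].
/z/ (between /v/ and /e/): no rule targets it → [z].
/e/ (between /z/ and /t/): rule 2 targets it, but not before a voiced consonant → unchanged [e].
/t/ (between /e/ and /l/): immediately before a consonant, so rule 1 applies → [ʔ].
/l/ (between /t/ and /o/) is unaffected → [l].
/o/ — between /l/ and /t/; rule 2 does not apply here → [o].
/t/ meets the environment for rule 1 (immediately before a consonant) → [ʔ].
/w/ stays [w].
/e/ (word-final): rule 2 targets it, but not before a voiced consonant → unchanged [e].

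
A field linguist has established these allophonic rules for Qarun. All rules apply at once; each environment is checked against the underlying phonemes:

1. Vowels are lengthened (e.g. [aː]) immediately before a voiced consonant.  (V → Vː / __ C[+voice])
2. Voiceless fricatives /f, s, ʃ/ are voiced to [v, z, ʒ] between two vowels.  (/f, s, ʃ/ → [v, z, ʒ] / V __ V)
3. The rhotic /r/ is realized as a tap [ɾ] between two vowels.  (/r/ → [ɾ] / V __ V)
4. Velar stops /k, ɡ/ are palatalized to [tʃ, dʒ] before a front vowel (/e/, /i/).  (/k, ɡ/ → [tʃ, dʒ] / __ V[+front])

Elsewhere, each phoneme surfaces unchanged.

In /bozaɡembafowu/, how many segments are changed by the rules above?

6

Segments that undergo a rule: /o/ → [oː] (rule 1); /a/ → [aː] (rule 1); /ɡ/ → [dʒ] (rule 4); /e/ → [eː] (rule 1); /f/ → [v] (rule 2); /o/ → [oː] (rule 1).
All other segments surface unchanged.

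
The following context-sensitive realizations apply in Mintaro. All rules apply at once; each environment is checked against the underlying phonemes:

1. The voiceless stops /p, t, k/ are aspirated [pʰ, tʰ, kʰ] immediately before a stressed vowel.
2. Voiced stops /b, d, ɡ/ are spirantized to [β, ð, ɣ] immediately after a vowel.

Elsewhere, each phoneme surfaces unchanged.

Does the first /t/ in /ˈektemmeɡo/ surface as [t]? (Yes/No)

Yes

/t/ (between /k/ and /e/): rule 1 targets it, but not immediately before a stressed vowel → unchanged [t].
The actual realization is [t], which matches [t].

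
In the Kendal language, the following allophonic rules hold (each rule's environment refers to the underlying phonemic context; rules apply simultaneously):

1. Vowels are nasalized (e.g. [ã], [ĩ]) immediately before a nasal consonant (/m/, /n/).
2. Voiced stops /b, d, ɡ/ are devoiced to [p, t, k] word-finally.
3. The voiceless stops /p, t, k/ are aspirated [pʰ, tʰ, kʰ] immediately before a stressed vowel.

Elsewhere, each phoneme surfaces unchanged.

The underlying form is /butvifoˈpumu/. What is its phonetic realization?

/b/ (word-initial) fails the environment for rule 2, so it stays [b].
/u/ (between /b/ and /t/) fails the environment for rule 1, so it stays [u].
/t/ (between /u/ and /v/) is in the target of rule 3 but the environment (immediately before a stressed vowel) is not met → [t].
/v/ — not in any rule's target class → [v].
/i/ (between /v/ and /f/): rule 1 targets it, but not before a nasal consonant → unchanged [i].
/f/ stays [f].
/o/ (between /f/ and /p/): rule 1 targets it, but not before a nasal consonant → unchanged [o].
/p/ (between /o/ and /u/): immediately before a stressed vowel, so rule 3 applies → [pʰ].
/u/ (between /p/ and /m/): before a nasal consonant, so rule 1 applies → [ũ].
/m/ (between /u/ and /u/) is unaffected → [m].
/u/ (word-final) fails the environment for rule 1, so it stays [u].

[butvifoˈpʰũmu]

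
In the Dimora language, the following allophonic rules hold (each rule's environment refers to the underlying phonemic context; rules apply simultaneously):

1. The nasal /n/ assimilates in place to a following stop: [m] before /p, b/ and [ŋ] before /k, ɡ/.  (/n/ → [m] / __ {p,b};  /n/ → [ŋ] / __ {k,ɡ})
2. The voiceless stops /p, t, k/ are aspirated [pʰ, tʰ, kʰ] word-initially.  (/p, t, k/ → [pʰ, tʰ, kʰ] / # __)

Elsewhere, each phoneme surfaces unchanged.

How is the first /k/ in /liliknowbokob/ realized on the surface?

[k]

/k/ (between /i/ and /n/): rule 2 targets it, but not word-initially → unchanged [k].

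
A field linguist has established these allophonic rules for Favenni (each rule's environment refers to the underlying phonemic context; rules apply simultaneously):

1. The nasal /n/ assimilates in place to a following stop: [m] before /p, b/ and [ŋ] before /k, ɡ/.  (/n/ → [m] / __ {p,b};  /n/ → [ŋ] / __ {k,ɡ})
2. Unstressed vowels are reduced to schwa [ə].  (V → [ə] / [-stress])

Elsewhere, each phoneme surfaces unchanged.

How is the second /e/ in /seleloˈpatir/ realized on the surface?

/e/ (between /l/ and /l/): in an unstressed syllable, so rule 2 applies → [ə].

[ə]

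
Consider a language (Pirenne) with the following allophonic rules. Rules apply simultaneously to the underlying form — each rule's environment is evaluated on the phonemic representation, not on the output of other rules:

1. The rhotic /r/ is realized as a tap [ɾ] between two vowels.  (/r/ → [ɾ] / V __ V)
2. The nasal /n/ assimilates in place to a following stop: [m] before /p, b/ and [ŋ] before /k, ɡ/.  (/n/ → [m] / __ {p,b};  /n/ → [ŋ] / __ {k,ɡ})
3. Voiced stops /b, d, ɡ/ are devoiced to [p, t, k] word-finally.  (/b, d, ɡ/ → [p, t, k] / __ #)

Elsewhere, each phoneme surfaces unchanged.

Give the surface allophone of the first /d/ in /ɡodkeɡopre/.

/d/ (between /o/ and /k/) is in the target of rule 3 but the environment (word-finally) is not met → [d].

[d]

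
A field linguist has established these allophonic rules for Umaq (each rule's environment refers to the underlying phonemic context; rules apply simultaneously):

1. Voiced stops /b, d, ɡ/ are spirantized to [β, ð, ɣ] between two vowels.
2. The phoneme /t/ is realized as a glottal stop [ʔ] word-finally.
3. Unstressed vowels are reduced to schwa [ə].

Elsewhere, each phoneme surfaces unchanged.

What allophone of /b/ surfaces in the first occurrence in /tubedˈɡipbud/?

[β]

Rule 1 applies to /b/ (between /u/ and /e/: between two vowels) → [β].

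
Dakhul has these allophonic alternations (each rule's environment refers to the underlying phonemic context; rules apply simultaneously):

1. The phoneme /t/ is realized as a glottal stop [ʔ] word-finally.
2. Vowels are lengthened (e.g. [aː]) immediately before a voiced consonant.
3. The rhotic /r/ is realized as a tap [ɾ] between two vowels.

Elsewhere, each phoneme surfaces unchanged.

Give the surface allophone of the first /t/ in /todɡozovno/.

/t/ — word-initial; rule 1 does not apply here → [t].

[t]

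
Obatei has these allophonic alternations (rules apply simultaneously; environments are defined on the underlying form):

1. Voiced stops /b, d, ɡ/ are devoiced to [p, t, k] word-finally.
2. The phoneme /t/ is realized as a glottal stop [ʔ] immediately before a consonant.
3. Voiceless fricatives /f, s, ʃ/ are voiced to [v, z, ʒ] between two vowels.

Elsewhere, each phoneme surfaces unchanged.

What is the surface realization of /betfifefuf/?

/b/ — word-initial; rule 1 does not apply here → [b].
/e/ (between /b/ and /t/) is unaffected → [e].
/t/ meets the environment for rule 2 (immediately before a consonant) → [ʔ].
/f/ (between /t/ and /i/) fails the environment for rule 3, so it stays [f].
/i/ stays [i].
Rule 3 applies to /f/ (between /i/ and /e/: between two vowels) → [v].
/e/ stays [e].
/f/ (between /e/ and /u/): between two vowels, so rule 3 applies → [v].
/u/ (between /f/ and /f/) is unaffected → [u].
/f/ (word-final): rule 3 targets it, but not between two vowels → unchanged [f].

[beʔfivevuf]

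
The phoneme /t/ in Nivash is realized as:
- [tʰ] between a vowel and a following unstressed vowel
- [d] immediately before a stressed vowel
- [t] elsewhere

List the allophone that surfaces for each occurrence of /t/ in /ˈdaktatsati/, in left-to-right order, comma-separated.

Occurrence 1 (position 4): no conditioning environment matches → elsewhere allophone [t].
Occurrence 2 (position 6): no conditioning environment matches → elsewhere allophone [t].
Occurrence 3 (position 9): between a vowel and a following unstressed vowel → [tʰ].

[t], [t], [tʰ]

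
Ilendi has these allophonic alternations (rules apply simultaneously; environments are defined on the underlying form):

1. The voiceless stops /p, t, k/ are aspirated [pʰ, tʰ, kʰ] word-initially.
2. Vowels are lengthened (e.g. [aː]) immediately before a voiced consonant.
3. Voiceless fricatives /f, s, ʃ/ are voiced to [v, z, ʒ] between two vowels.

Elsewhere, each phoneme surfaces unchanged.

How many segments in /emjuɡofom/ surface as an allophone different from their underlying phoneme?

4

Segments that undergo a rule: /e/ → [eː] (rule 2); /u/ → [uː] (rule 2); /f/ → [v] (rule 3); /o/ → [oː] (rule 2).
All other segments surface unchanged.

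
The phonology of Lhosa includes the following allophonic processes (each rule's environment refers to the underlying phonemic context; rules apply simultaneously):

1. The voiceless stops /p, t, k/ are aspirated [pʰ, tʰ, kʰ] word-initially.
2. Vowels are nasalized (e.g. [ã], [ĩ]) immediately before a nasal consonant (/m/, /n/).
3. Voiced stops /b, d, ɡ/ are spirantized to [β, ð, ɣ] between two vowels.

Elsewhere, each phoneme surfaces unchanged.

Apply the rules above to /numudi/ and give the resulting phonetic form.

[nũmuði]

/n/ stays [n].
/u/ (between /n/ and /m/): before a nasal consonant, so rule 2 applies → [ũ].
/m/ — not in any rule's target class → [m].
/u/ — between /m/ and /d/; rule 2 does not apply here → [u].
/d/ (between /u/ and /i/) occurs between two vowels → [ð] by rule 3.
/i/ (word-final) fails the environment for rule 2, so it stays [i].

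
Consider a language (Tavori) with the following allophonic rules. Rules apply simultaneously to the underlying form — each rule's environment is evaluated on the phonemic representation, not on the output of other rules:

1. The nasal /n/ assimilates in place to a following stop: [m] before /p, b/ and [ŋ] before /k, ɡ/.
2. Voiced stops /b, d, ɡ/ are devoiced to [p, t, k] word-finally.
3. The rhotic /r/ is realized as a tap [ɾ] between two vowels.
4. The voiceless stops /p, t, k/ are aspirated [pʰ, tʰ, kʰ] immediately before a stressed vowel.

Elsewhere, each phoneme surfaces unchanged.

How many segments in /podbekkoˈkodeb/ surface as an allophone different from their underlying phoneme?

Segments that undergo a rule: /k/ → [kʰ] (rule 4); /b/ → [p] (rule 2).
All other segments surface unchanged.

2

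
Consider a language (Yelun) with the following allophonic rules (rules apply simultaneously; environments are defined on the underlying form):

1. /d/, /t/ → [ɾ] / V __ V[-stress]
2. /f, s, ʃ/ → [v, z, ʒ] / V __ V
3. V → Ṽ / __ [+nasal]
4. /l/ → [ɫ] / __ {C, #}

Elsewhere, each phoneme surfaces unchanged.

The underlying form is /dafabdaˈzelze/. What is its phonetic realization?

/d/ (word-initial): rule 1 targets it, but not between a vowel and a following unstressed vowel → unchanged [d].
/a/ (between /d/ and /f/) fails the environment for rule 3, so it stays [a].
/f/ meets the environment for rule 2 (between two vowels) → [v].
/a/ — between /f/ and /b/; rule 3 does not apply here → [a].
/b/ (between /a/ and /d/) is unaffected → [b].
/d/ (between /b/ and /a/) fails the environment for rule 1, so it stays [d].
/a/ — between /d/ and /z/; rule 3 does not apply here → [a].
/z/ — not in any rule's target class → [z].
/e/ — between /z/ and /l/; rule 3 does not apply here → [e].
/l/ (between /e/ and /z/): word-finally or immediately before a consonant, so rule 4 applies → [ɫ].
/z/ (between /l/ and /e/): no rule targets it → [z].
/e/ (word-final) is in the target of rule 3 but the environment (before a nasal consonant) is not met → [e].

[davabdaˈzeɫze]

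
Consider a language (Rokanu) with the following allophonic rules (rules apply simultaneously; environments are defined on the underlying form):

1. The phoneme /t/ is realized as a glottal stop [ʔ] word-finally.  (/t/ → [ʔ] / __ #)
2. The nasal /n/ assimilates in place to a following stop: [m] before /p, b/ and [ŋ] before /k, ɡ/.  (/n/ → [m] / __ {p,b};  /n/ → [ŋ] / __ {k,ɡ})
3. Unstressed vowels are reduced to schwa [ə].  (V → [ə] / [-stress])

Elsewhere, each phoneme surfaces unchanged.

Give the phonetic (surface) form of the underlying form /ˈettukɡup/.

[ˈettəkɡəp]

/e/ (word-initial): rule 3 targets it, but not in an unstressed syllable → unchanged [e].
/t/ (between /e/ and /t/): rule 1 targets it, but not word-finally → unchanged [t].
/t/ (between /t/ and /u/): rule 1 targets it, but not word-finally → unchanged [t].
/u/ (between /t/ and /k/): in an unstressed syllable, so rule 3 applies → [ə].
/k/ (between /u/ and /ɡ/) is unaffected → [k].
/ɡ/ (between /k/ and /u/) is unaffected → [ɡ].
/u/ — between /ɡ/ and /p/, in an unstressed syllable — surfaces as [ə] (rule 3).
/p/ (word-final): no rule targets it → [p].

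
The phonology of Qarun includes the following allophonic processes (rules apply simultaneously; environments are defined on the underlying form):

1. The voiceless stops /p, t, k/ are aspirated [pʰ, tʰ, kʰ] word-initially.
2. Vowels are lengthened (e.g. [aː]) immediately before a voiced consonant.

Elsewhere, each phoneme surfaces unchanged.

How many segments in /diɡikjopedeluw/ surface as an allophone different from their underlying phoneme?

Segments that undergo a rule: /i/ → [iː] (rule 2); /e/ → [eː] (rule 2); /e/ → [eː] (rule 2); /u/ → [uː] (rule 2).
All other segments surface unchanged.

4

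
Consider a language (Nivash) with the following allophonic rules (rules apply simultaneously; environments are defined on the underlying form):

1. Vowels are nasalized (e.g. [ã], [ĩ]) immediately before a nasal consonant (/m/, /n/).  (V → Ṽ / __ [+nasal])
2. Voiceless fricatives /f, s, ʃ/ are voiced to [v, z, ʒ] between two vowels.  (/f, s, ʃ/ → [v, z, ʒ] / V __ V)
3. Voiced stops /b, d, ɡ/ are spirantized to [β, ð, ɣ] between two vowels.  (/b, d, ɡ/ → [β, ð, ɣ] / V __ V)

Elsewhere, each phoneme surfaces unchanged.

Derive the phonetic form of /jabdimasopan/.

[jabdĩmazopãn]

/j/ stays [j].
/a/ (between /j/ and /b/) fails the environment for rule 1, so it stays [a].
/b/ (between /a/ and /d/) fails the environment for rule 3, so it stays [b].
/d/ (between /b/ and /i/): rule 3 targets it, but not between two vowels → unchanged [d].
/i/ (between /d/ and /m/) occurs before a nasal consonant → [ĩ] by rule 1.
/m/ (between /i/ and /a/) is unaffected → [m].
/a/ (between /m/ and /s/) fails the environment for rule 1, so it stays [a].
/s/ — between /a/ and /o/, between two vowels — surfaces as [z] (rule 2).
/o/ (between /s/ and /p/) fails the environment for rule 1, so it stays [o].
/p/ stays [p].
/a/ — between /p/ and /n/, before a nasal consonant — surfaces as [ã] (rule 1).
/n/ stays [n].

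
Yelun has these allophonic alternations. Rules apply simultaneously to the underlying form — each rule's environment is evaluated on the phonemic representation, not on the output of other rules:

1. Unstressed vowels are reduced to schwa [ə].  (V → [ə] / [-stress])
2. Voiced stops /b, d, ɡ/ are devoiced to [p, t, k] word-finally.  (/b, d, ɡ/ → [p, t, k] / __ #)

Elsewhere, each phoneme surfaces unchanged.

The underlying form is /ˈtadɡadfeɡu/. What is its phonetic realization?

/t/ (word-initial): no rule targets it → [t].
/a/ (between /t/ and /d/): rule 1 targets it, but not in an unstressed syllable → unchanged [a].
/d/ — between /a/ and /ɡ/; rule 2 does not apply here → [d].
/ɡ/ — between /d/ and /a/; rule 2 does not apply here → [ɡ].
/a/ — between /ɡ/ and /d/, in an unstressed syllable — surfaces as [ə] (rule 1).
/d/ (between /a/ and /f/): rule 2 targets it, but not word-finally → unchanged [d].
/f/ (between /d/ and /e/): no rule targets it → [f].
/e/ — between /f/ and /ɡ/, in an unstressed syllable — surfaces as [ə] (rule 1).
/ɡ/ (between /e/ and /u/): rule 2 targets it, but not word-finally → unchanged [ɡ].
/u/ meets the environment for rule 1 (in an unstressed syllable) → [ə].

[ˈtadɡədfəɡə]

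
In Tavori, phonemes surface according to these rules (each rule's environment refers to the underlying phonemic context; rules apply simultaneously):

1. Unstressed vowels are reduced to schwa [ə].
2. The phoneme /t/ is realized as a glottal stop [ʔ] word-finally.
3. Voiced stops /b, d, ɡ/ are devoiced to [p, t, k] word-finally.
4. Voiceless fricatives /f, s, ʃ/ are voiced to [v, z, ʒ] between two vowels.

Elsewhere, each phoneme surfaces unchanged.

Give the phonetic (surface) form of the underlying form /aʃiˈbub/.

[əʒəˈbup]

/a/ — word-initial, in an unstressed syllable — surfaces as [ə] (rule 1).
/ʃ/ — between /a/ and /i/, between two vowels — surfaces as [ʒ] (rule 4).
/i/ (between /ʃ/ and /b/) occurs in an unstressed syllable → [ə] by rule 1.
/b/ — between /i/ and /u/; rule 3 does not apply here → [b].
/u/ (between /b/ and /b/) is in the target of rule 1 but the environment (in an unstressed syllable) is not met → [u].
Rule 3 applies to /b/ (word-final: word-finally) → [p].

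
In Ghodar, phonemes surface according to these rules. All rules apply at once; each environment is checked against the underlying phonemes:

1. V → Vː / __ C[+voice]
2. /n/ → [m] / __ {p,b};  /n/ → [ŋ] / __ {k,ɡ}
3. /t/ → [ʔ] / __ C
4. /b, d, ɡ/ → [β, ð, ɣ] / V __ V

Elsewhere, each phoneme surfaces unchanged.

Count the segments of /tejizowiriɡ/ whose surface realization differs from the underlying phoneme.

5

Segments that undergo a rule: /e/ → [eː] (rule 1); /i/ → [iː] (rule 1); /o/ → [oː] (rule 1); /i/ → [iː] (rule 1); /i/ → [iː] (rule 1).
All other segments surface unchanged.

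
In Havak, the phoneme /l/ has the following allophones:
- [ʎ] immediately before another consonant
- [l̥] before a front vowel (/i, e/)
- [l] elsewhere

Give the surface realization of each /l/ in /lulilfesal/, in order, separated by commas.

[l], [l̥], [ʎ], [l]

Occurrence 1 (position 1): no conditioning environment matches → elsewhere allophone [l].
Occurrence 2 (position 3): before a front vowel (/i, e/) → [l̥].
Occurrence 3 (position 5): immediately before another consonant → [ʎ].
Occurrence 4 (position 10): no conditioning environment matches → elsewhere allophone [l].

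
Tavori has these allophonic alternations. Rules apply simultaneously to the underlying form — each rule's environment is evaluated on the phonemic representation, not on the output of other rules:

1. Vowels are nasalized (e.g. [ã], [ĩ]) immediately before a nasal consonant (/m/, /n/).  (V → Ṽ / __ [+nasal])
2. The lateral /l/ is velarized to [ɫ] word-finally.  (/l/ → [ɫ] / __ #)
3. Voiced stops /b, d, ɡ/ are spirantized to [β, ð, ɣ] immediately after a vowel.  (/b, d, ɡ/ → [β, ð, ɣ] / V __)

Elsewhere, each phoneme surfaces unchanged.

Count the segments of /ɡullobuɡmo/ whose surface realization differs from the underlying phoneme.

Segments that undergo a rule: /b/ → [β] (rule 3); /ɡ/ → [ɣ] (rule 3).
All other segments surface unchanged.

2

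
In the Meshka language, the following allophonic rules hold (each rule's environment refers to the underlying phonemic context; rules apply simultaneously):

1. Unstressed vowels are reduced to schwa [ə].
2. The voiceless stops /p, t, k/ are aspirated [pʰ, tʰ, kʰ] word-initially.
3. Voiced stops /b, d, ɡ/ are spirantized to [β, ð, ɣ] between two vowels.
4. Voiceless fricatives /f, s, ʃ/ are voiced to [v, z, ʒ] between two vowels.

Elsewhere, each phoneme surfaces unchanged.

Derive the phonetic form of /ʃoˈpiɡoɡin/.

[ʃəˈpiɣəɣən]

/ʃ/ — word-initial; rule 4 does not apply here → [ʃ].
/o/ — between /ʃ/ and /p/, in an unstressed syllable — surfaces as [ə] (rule 1).
/p/ (between /o/ and /i/) is in the target of rule 2 but the environment (word-initially) is not met → [p].
/i/ (between /p/ and /ɡ/): rule 1 targets it, but not in an unstressed syllable → unchanged [i].
Rule 3 applies to /ɡ/ (between /i/ and /o/: between two vowels) → [ɣ].
/o/ (between /ɡ/ and /ɡ/): in an unstressed syllable, so rule 1 applies → [ə].
/ɡ/ meets the environment for rule 3 (between two vowels) → [ɣ].
Rule 1 applies to /i/ (between /ɡ/ and /n/: in an unstressed syllable) → [ə].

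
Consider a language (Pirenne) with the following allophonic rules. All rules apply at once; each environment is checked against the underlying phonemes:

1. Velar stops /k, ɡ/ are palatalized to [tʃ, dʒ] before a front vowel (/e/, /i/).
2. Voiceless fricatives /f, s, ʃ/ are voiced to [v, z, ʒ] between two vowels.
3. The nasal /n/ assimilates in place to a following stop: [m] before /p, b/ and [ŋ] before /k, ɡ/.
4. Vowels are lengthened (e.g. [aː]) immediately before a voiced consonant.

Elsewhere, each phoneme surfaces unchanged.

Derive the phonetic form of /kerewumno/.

/k/ meets the environment for rule 1 (before a front vowel) → [tʃ].
/e/ meets the environment for rule 4 (before a voiced consonant) → [eː].
/r/ (between /e/ and /e/): no rule targets it → [r].
/e/ — between /r/ and /w/, before a voiced consonant — surfaces as [eː] (rule 4).
/w/ (between /e/ and /u/) is unaffected → [w].
/u/ — between /w/ and /m/, before a voiced consonant — surfaces as [uː] (rule 4).
/m/ (between /u/ and /n/) is unaffected → [m].
/n/ (between /m/ and /o/) is in the target of rule 3 but the environment (before a labial or velar stop) is not met → [n].
/o/ — word-final; rule 4 does not apply here → [o].

[tʃeːreːwuːmno]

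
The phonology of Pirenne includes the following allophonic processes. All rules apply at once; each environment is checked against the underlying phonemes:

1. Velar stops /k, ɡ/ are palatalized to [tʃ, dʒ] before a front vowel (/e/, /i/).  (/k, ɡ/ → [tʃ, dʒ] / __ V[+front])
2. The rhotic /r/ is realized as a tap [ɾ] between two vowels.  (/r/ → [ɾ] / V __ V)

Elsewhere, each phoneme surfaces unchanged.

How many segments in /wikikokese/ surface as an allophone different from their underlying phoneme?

Segments that undergo a rule: /k/ → [tʃ] (rule 1); /k/ → [tʃ] (rule 1).
All other segments surface unchanged.

2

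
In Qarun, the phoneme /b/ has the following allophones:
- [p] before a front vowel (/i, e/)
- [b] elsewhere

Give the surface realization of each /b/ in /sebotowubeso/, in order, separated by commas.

[b], [p]

Occurrence 1 (position 3): no conditioning environment matches → elsewhere allophone [b].
Occurrence 2 (position 9): before a front vowel (/i, e/) → [p].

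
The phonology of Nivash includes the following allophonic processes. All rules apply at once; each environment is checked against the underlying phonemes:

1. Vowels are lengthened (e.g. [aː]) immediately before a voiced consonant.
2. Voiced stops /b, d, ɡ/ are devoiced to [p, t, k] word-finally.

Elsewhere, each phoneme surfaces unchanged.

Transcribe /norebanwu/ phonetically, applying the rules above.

[noːreːbaːnwu]

/o/ meets the environment for rule 1 (before a voiced consonant) → [oː].
/e/ (between /r/ and /b/): before a voiced consonant, so rule 1 applies → [eː].
/b/ (between /e/ and /a/): rule 2 targets it, but not word-finally → unchanged [b].
/a/ (between /b/ and /n/): before a voiced consonant, so rule 1 applies → [aː].
/u/ (word-final) fails the environment for rule 1, so it stays [u].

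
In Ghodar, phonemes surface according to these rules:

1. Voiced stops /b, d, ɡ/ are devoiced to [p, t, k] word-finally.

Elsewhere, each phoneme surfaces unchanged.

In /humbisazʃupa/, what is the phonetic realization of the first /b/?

[b]

/b/ (between /m/ and /i/) fails the environment for rule 1, so it stays [b].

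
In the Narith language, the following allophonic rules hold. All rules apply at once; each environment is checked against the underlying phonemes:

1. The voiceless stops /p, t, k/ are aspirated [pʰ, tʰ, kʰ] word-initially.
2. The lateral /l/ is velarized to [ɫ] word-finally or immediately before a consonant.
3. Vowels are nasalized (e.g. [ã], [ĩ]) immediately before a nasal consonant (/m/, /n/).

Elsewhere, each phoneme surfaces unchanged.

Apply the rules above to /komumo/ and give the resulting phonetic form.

[kʰõmũmo]

Rule 1 applies to /k/ (word-initial: word-initially) → [kʰ].
/o/ — between /k/ and /m/, before a nasal consonant — surfaces as [õ] (rule 3).
/m/ (between /o/ and /u/) is unaffected → [m].
/u/ — between /m/ and /m/, before a nasal consonant — surfaces as [ũ] (rule 3).
/m/ (between /u/ and /o/): no rule targets it → [m].
/o/ — word-final; rule 3 does not apply here → [o].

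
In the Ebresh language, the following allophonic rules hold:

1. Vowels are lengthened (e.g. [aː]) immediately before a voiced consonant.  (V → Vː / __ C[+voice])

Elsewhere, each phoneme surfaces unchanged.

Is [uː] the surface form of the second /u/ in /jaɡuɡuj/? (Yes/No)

Rule 1 applies to /u/ (between /ɡ/ and /j/: before a voiced consonant) → [uː].
The actual realization is [uː], which matches [uː].

Yes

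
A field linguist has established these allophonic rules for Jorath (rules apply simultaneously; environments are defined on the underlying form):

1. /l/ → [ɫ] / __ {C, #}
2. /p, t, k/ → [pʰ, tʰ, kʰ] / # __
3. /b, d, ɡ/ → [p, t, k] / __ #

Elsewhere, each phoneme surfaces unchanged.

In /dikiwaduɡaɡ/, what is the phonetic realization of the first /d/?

/d/ (word-initial) fails the environment for rule 3, so it stays [d].

[d]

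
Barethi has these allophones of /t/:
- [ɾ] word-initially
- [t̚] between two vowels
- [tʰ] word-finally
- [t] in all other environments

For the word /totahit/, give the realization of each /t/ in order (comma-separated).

[ɾ], [t̚], [tʰ]

Occurrence 1 (position 1): word-initially → [ɾ].
Occurrence 2 (position 3): between two vowels → [t̚].
Occurrence 3 (position 7): word-finally → [tʰ].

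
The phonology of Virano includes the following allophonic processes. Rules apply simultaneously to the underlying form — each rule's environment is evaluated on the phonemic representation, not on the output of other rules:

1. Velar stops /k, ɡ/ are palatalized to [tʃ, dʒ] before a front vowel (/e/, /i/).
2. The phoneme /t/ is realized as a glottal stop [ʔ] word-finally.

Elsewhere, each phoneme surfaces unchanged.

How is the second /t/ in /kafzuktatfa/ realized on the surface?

/t/ — between /a/ and /f/; rule 2 does not apply here → [t].

[t]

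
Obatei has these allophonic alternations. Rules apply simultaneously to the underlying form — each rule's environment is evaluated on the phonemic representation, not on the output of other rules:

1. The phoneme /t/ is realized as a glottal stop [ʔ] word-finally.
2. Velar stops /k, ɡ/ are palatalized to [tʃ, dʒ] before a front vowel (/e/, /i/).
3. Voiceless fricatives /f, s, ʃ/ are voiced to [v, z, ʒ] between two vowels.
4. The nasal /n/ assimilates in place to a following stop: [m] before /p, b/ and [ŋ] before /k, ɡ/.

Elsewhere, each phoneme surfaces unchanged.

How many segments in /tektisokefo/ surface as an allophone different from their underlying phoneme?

3

Segments that undergo a rule: /s/ → [z] (rule 3); /k/ → [tʃ] (rule 2); /f/ → [v] (rule 3).
All other segments surface unchanged.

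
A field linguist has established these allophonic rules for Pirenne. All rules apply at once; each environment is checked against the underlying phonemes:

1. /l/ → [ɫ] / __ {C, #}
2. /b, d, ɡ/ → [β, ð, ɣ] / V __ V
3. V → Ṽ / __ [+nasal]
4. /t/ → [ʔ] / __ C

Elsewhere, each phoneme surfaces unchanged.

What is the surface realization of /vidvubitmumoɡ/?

/v/ stays [v].
/i/ (between /v/ and /d/): rule 3 targets it, but not before a nasal consonant → unchanged [i].
/d/ (between /i/ and /v/) is in the target of rule 2 but the environment (between two vowels) is not met → [d].
/v/ (between /d/ and /u/) is unaffected → [v].
/u/ (between /v/ and /b/): rule 3 targets it, but not before a nasal consonant → unchanged [u].
/b/ (between /u/ and /i/) occurs between two vowels → [β] by rule 2.
/i/ (between /b/ and /t/) is in the target of rule 3 but the environment (before a nasal consonant) is not met → [i].
/t/ — between /i/ and /m/, immediately before a consonant — surfaces as [ʔ] (rule 4).
/m/ (between /t/ and /u/) is unaffected → [m].
/u/ meets the environment for rule 3 (before a nasal consonant) → [ũ].
/m/ (between /u/ and /o/): no rule targets it → [m].
/o/ — between /m/ and /ɡ/; rule 3 does not apply here → [o].
/ɡ/ (word-final) is in the target of rule 2 but the environment (between two vowels) is not met → [ɡ].

[vidvuβiʔmũmoɡ]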